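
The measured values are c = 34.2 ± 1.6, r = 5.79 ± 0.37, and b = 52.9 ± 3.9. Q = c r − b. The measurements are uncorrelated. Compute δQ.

Let p = c·r = 198. δp/p = √((1·δc/c)² + (1·δr/r)²) = √(0.00219 + 0.00408) = 0.0792, so δp = 15.7.
Q = p − b: δQ = √(δp² + δb²) = √(246 + 15.2) = 16.2

16.2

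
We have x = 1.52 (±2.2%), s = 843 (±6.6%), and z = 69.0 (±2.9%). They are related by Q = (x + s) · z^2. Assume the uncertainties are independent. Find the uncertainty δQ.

3.53e+05

Let u = x + s = 845. δu = √(δx² + δs²) = √(0.00112 + 3100) = 55.6, so δu/u = 0.0659.
Q is then a monomial in u, z:
δQ/Q = √((δu/u)² + (2·δz/z)²) = √(0.00434 + 0.00336) = 0.0878
Q = 4.02e+06, so δQ = 0.0878 × 4.02e+06 = 3.53e+05.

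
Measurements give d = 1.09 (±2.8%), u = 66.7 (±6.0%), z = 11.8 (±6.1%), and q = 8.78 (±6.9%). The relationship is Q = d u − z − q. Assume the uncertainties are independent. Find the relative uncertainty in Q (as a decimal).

Let p = d·u = 72.7. δp/p = √((1·δd/d)² + (1·δu/u)²) = √(0.000784 + 0.00360) = 0.0662, so δp = 4.81.
Q = p − z − q: δQ = √(δp² + δz² + δq²) = √(23.2 + 0.518 + 0.367) = 4.90
Q = 52.1, so δQ/Q = 4.90/52.1 = 0.0941.

0.0941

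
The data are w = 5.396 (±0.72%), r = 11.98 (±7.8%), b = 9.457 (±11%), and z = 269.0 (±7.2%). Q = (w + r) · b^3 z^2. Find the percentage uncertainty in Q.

36.4%

Let u = w + r = 17.38. δu = √(δw² + δr²) = √(0.00151 + 0.873) = 0.935, so δu/u = 0.0538.
Q is then a monomial in u, b, z:
δQ/Q = √((δu/u)² + (3·δb/b)² + (2·δz/z)²) = √(0.00290 + 0.109 + 0.0207) = 0.364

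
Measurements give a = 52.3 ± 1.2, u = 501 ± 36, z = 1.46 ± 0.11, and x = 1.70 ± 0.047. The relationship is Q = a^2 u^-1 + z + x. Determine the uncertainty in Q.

0.481

Let p = a^2·u^-1 = 5.46. δp/p = √((2·δa/a)² + (-1·δu/u)²) = √(0.00211 + 0.00516) = 0.0853, so δp = 0.465.
Q = p + z + x: δQ = √(δp² + δz² + δx²) = √(0.217 + 0.0121 + 0.00221) = 0.481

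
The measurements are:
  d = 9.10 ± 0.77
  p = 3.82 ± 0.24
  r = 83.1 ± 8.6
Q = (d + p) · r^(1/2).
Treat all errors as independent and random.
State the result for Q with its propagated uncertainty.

118 ± 9.55

Let u = d + p = 12.9. δu = √(δd² + δp²) = √(0.593 + 0.0576) = 0.807, so δu/u = 0.0624.
Q is then a monomial in u, r:
δQ/Q = √((δu/u)² + (½·δr/r)²) = √(0.00390 + 0.00268) = 0.0811
Q = 118, so δQ = 0.0811 × 118 = 9.55.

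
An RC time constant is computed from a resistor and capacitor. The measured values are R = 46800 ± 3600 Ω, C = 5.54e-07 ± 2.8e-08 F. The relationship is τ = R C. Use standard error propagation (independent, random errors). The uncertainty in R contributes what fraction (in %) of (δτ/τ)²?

(δτ/τ)² = (1·δR/R)² + (1·δC/C)²
  R term: (1×0.0769)² = 0.00592
  C term: (1×0.0505)² = 0.00255
Total = 0.00847. Share from R = 0.00592/0.00847 = 0.698.

69.8%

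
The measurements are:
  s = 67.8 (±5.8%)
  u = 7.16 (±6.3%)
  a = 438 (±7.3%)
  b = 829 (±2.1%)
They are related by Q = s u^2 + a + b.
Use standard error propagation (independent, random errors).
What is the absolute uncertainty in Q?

483

Let p = s·u^2 = 3480. δp/p = √((1·δs/s)² + (2·δu/u)²) = √(0.00336 + 0.0159) = 0.139, so δp = 482.
Q = p + a + b: δQ = √(δp² + δa² + δb²) = √(2.32e+05 + 1020 + 303) = 483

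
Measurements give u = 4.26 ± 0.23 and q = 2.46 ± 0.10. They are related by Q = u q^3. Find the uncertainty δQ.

8.46

Q is a product of powers, so relative uncertainties combine in quadrature:
  (1·δu/u)² = (1×0.0540)² = 0.00291;  (3·δq/q)² = (3×0.0407)² = 0.0149
δQ/Q = √(0.0178) = 0.133
Q = 63.4, so δQ = 0.133 × 63.4 = 8.46.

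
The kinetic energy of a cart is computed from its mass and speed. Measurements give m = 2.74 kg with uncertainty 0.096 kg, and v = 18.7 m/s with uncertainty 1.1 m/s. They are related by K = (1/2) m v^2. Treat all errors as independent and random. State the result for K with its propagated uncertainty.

K is a product of powers, so relative uncertainties combine in quadrature:
  (1·δm/m)² = (1×0.0350)² = 0.00123;  (2·δv/v)² = (2×0.0588)² = 0.0138
δK/K = √(0.0151) = 0.123
K = 479 J, so δK = 0.123 × 479 = 58.8 J.

479 ± 58.8 J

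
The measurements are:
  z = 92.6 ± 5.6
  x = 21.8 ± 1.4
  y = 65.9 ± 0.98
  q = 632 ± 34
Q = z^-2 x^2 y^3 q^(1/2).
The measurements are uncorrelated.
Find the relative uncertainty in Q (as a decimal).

0.184

Relative error in a monomial: (δQ/Q)² = Σ (nᵢ · δxᵢ/xᵢ)².
  (-2·δz/z)² = (-2×0.0605)² = 0.0146;  (2·δx/x)² = (2×0.0642)² = 0.0165;  (3·δy/y)² = (3×0.0149)² = 0.00199;  (½·δq/q)² = (0.5×0.0538)² = 0.000724
δQ/Q = √(0.0338) = 0.184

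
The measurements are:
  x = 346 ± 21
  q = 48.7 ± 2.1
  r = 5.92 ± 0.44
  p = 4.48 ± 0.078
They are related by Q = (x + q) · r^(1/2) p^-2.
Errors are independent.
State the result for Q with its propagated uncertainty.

47.8 ± 3.53

Let u = x + q = 395. δu = √(δx² + δq²) = √(441 + 4.41) = 21.1, so δu/u = 0.0535.
Q is then a monomial in u, r, p:
δQ/Q = √((δu/u)² + (½·δr/r)² + (-2·δp/p)²) = √(0.00286 + 0.00138 + 0.00121) = 0.0738
Q = 47.8, so δQ = 0.0738 × 47.8 = 3.53.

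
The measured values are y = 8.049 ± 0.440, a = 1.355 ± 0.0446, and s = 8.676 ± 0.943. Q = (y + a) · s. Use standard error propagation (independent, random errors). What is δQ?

9.66

Let u = y + a = 9.404. δu = √(δy² + δa²) = √(0.194 + 0.00199) = 0.442, so δu/u = 0.0470.
Q is then a monomial in u, s:
δQ/Q = √((δu/u)² + (1·δs/s)²) = √(0.00221 + 0.0118) = 0.118
Q = 81.59, so δQ = 0.118 × 81.59 = 9.66.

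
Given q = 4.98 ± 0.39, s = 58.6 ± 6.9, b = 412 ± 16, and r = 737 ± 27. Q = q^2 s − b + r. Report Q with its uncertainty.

Let p = q^2·s = 1450. δp/p = √((2·δq/q)² + (1·δs/s)²) = √(0.0245 + 0.0139) = 0.196, so δp = 285.
Q = p − b + r: δQ = √(δp² + δb² + δr²) = √(81100 + 256 + 729) = 286
Q = 1780.

1780 ± 286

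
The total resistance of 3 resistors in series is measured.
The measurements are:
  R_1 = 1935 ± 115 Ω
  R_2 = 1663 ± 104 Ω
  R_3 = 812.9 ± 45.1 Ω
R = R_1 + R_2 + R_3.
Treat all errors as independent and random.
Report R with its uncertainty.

4411 ± 161 Ω

Each term contributes (cᵢ δxᵢ)² to (δR)²:
  (δR_1)² = 13200;  (δR_2)² = 10800;  (δR_3)² = 2030
δR = √(26100) = 161 Ω
R = 4411 Ω.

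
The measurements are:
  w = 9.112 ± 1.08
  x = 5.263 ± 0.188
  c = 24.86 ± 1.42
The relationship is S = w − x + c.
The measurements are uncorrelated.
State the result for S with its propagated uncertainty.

For a sum/difference, combine absolute errors in quadrature:
  (δw)² = 1.17;  (δx)² = 0.0353;  (δc)² = 2.02
δS = √(3.22) = 1.79
S = 28.71.

28.71 ± 1.79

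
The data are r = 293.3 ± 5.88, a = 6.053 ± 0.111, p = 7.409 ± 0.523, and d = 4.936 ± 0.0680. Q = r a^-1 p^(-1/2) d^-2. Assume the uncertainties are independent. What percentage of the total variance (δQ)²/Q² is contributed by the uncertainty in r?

(δQ/Q)² = (1·δr/r)² + (-1·δa/a)² + (−½·δp/p)² + (-2·δd/d)²
  r term: (1×0.0200)² = 0.000402
  a term: (-1×0.0183)² = 0.000336
  p term: (-0.5×0.0706)² = 0.00125
  d term: (-2×0.0138)² = 0.000759
Total = 0.00274. Share from r = 0.000402/0.00274 = 0.147.

14.7%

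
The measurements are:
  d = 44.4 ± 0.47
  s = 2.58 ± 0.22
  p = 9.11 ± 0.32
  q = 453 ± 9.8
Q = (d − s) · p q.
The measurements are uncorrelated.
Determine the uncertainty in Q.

7430

Let u = d − s = 41.8. δu = √(δd² + δs²) = √(0.221 + 0.0484) = 0.519, so δu/u = 0.0124.
Q is then a monomial in u, p, q:
δQ/Q = √((δu/u)² + (1·δp/p)² + (1·δq/q)²) = √(0.000154 + 0.00123 + 0.000468) = 0.0431
Q = 1.73e+05, so δQ = 0.0431 × 1.73e+05 = 7430.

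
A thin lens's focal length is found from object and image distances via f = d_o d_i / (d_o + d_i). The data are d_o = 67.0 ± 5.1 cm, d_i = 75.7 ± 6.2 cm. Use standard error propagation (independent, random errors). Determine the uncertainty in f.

1.98 cm

∂f/∂d_o = (d_i/(d_o+d_i))² = 0.281;  ∂f/∂d_i = (d_o/(d_o+d_i))² = 0.220
δf = √((∂f/∂d_o · δd_o)² + (∂f/∂d_i · δd_i)²) = √(2.06 + 1.87) = 1.98 cm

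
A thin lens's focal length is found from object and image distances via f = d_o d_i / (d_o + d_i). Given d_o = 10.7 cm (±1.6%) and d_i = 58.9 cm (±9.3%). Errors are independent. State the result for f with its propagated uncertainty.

9.06 ± 0.178 cm

∂f/∂d_o = (d_i/(d_o+d_i))² = 0.716;  ∂f/∂d_i = (d_o/(d_o+d_i))² = 0.0236
δf = √((∂f/∂d_o · δd_o)² + (∂f/∂d_i · δd_i)²) = √(0.0150 + 0.0168) = 0.178 cm
f = 9.06 cm.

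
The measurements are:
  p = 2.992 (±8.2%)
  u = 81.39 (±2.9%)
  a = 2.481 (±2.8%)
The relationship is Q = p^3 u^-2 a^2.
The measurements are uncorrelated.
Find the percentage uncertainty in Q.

25.9%

Q is a product of powers, so relative uncertainties combine in quadrature:
  (3·δp/p)² = (3×0.0820)² = 0.0605;  (-2·δu/u)² = (-2×0.0290)² = 0.00336;  (2·δa/a)² = (2×0.0280)² = 0.00314
δQ/Q = √(0.0670) = 0.259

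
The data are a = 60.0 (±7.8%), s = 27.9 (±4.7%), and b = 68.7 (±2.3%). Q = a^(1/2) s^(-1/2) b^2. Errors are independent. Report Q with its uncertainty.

6920 ± 448

Each factor contributes (exponent × relative error)² to (δQ/Q)²:
  (½·δa/a)² = (0.5×0.0780)² = 0.00152;  (−½·δs/s)² = (-0.5×0.0470)² = 0.000552;  (2·δb/b)² = (2×0.0230)² = 0.00212
δQ/Q = √(0.00419) = 0.0647
Q = 6920, so δQ = 0.0647 × 6920 = 448.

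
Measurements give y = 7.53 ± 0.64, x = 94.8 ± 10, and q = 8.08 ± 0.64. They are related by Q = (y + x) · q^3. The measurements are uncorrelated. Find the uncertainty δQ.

13900

Let u = y + x = 102. δu = √(δy² + δx²) = √(0.410 + 100) = 10.0, so δu/u = 0.0979.
Q is then a monomial in u, q:
δQ/Q = √((δu/u)² + (3·δq/q)²) = √(0.00959 + 0.0565) = 0.257
Q = 54000, so δQ = 0.257 × 54000 = 13900.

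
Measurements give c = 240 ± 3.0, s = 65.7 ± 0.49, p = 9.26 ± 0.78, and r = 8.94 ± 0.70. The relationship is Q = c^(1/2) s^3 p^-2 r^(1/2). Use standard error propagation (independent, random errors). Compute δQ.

26700

Q is a product of powers, so relative uncertainties combine in quadrature:
  (½·δc/c)² = (0.5×0.0125)² = 3.91e-05;  (3·δs/s)² = (3×0.00746)² = 0.000501;  (-2·δp/p)² = (-2×0.0842)² = 0.0284;  (½·δr/r)² = (0.5×0.0783)² = 0.00153
δQ/Q = √(0.0305) = 0.175
Q = 1.53e+05, so δQ = 0.175 × 1.53e+05 = 26700.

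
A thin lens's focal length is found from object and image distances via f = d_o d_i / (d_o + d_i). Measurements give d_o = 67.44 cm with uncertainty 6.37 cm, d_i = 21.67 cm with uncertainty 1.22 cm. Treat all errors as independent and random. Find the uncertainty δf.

∂f/∂d_o = (d_i/(d_o+d_i))² = 0.0591;  ∂f/∂d_i = (d_o/(d_o+d_i))² = 0.573
δf = √((∂f/∂d_o · δd_o)² + (∂f/∂d_i · δd_i)²) = √(0.142 + 0.488) = 0.794 cm

0.794 cm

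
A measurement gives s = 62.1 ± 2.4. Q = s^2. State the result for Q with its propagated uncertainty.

Q ∝ s^2, so δQ/Q = |2| · δs/s = 2 × 0.0386 = 0.0773.
Q = 3860, so δQ = 0.0773 × 3860 = 298.

3860 ± 298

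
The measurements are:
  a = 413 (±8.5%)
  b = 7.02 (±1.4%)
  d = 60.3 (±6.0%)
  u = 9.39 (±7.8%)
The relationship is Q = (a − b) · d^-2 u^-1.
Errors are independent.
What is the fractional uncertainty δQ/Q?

Let w = a − b = 406. δw = √(δa² + δb²) = √(1230 + 0.00966) = 35.1, so δw/w = 0.0865.
Q is then a monomial in w, d, u:
δQ/Q = √((δw/w)² + (-2·δd/d)² + (-1·δu/u)²) = √(0.00748 + 0.0144 + 0.00608) = 0.167

0.167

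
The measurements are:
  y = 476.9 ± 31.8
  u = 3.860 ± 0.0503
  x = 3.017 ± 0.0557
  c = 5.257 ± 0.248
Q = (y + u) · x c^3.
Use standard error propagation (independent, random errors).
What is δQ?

Let w = y + u = 480.8. δw = √(δy² + δu²) = √(1010 + 0.00253) = 31.8, so δw/w = 0.0661.
Q is then a monomial in w, x, c:
δQ/Q = √((δw/w)² + (1·δx/x)² + (3·δc/c)²) = √(0.00438 + 0.000341 + 0.0200) = 0.157
Q = 210700, so δQ = 0.157 × 210700 = 33100.

33100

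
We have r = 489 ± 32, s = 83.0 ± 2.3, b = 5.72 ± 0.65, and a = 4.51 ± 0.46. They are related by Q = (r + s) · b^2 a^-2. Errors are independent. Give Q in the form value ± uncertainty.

Let u = r + s = 572. δu = √(δr² + δs²) = √(1020 + 5.29) = 32.1, so δu/u = 0.0561.
Q is then a monomial in u, b, a:
δQ/Q = √((δu/u)² + (2·δb/b)² + (-2·δa/a)²) = √(0.00315 + 0.0517 + 0.0416) = 0.311
Q = 920, so δQ = 0.311 × 920 = 286.

920 ± 286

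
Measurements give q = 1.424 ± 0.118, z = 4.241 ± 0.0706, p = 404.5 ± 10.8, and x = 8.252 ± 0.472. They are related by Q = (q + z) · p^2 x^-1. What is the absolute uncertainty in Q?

9200

Let u = q + z = 5.665. δu = √(δq² + δz²) = √(0.0139 + 0.00498) = 0.138, so δu/u = 0.0243.
Q is then a monomial in u, p, x:
δQ/Q = √((δu/u)² + (2·δp/p)² + (-1·δx/x)²) = √(0.000589 + 0.00285 + 0.00327) = 0.0819
Q = 112300, so δQ = 0.0819 × 112300 = 9200.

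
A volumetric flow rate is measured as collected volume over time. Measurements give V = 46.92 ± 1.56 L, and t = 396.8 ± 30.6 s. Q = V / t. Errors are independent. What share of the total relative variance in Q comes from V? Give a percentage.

(δQ/Q)² = (1·δV/V)² + (-1·δt/t)²
  V term: (1×0.0332)² = 0.00111
  t term: (-1×0.0771)² = 0.00595
Total = 0.00705. Share from V = 0.00111/0.00705 = 0.157.

15.7%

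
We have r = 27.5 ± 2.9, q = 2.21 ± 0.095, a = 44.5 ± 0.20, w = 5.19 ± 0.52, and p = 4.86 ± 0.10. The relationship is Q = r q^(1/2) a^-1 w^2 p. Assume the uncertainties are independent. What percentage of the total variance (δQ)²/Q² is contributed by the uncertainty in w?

(δQ/Q)² = (1·δr/r)² + (½·δq/q)² + (-1·δa/a)² + (2·δw/w)² + (1·δp/p)²
  r term: (1×0.105)² = 0.0111
  q term: (0.5×0.0430)² = 0.000462
  a term: (-1×0.00449)² = 2.02e-05
  w term: (2×0.100)² = 0.0402
  p term: (1×0.0206)² = 0.000423
Total = 0.0522. Share from w = 0.0402/0.0522 = 0.770.

77.0%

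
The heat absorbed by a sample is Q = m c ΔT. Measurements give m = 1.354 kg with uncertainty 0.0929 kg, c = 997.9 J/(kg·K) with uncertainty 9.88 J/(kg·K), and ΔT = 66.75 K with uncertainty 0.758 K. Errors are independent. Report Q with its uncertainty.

90190 ± 6340 J

Q is a product of powers, so relative uncertainties combine in quadrature:
  (1·δm/m)² = (1×0.0686)² = 0.00471;  (1·δc/c)² = (1×0.00990)² = 9.8e-05;  (1·δΔT/ΔT)² = (1×0.0114)² = 0.000129
δQ/Q = √(0.00493) = 0.0702
Q = 90190 J, so δQ = 0.0702 × 90190 = 6340 J.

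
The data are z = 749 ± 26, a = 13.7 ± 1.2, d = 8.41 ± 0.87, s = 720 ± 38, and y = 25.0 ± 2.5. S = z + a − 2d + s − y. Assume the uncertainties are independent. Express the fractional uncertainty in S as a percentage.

3.20%

Sums and differences: (δS)² = Σ (cᵢ δxᵢ)².
  (δz)² = 676;  (δa)² = 1.44;  (2·δd)² = 3.03;  (δs)² = 1440;  (δy)² = 6.25
δS = √(2130) = 46.2
S = 1440, so δS/S = 46.2/1440 = 0.0320.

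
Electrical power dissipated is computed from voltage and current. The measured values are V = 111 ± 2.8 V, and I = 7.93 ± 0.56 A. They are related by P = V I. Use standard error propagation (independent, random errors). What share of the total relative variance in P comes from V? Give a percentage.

(δP/P)² = (1·δV/V)² + (1·δI/I)²
  V term: (1×0.0252)² = 0.000636
  I term: (1×0.0706)² = 0.00499
Total = 0.00562. Share from V = 0.000636/0.00562 = 0.113.

11.3%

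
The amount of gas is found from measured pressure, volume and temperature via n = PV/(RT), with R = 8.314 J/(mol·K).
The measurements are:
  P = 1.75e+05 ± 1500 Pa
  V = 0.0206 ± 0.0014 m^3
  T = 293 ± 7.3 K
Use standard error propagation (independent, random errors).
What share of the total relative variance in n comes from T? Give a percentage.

(δn/n)² = (1·δP/P)² + (1·δV/V)² + (-1·δT/T)²
  P term: (1×0.00857)² = 7.35e-05
  V term: (1×0.0680)² = 0.00462
  T term: (-1×0.0249)² = 0.000621
Total = 0.00531. Share from T = 0.000621/0.00531 = 0.117.

11.7%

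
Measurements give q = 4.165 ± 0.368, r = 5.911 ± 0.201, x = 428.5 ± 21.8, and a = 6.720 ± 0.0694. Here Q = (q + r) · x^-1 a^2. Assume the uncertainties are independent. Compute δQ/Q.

0.0689

Let u = q + r = 10.08. δu = √(δq² + δr²) = √(0.135 + 0.0404) = 0.419, so δu/u = 0.0416.
Q is then a monomial in u, x, a:
δQ/Q = √((δu/u)² + (-1·δx/x)² + (2·δa/a)²) = √(0.00173 + 0.00259 + 0.000427) = 0.0689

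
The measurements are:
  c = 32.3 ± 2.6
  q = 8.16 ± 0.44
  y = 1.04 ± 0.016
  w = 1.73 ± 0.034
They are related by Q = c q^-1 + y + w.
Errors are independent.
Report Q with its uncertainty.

6.73 ± 0.385

Let p = c·q^-1 = 3.96. δp/p = √((1·δc/c)² + (-1·δq/q)²) = √(0.00648 + 0.00291) = 0.0969, so δp = 0.384.
Q = p + y + w: δQ = √(δp² + δy² + δw²) = √(0.147 + 0.000256 + 0.00116) = 0.385
Q = 6.73.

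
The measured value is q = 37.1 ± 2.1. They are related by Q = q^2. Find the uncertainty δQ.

Q ∝ q^2, so δQ/Q = |2| · δq/q = 2 × 0.0566 = 0.113.
Q = 1380, so δQ = 0.113 × 1380 = 156.

156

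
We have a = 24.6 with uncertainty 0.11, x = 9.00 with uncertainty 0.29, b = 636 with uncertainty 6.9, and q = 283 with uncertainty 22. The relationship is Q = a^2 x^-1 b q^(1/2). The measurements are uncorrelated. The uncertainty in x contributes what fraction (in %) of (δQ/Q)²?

37.8%

(δQ/Q)² = (2·δa/a)² + (-1·δx/x)² + (1·δb/b)² + (½·δq/q)²
  a term: (2×0.00447)² = 8e-05
  x term: (-1×0.0322)² = 0.00104
  b term: (1×0.0108)² = 0.000118
  q term: (0.5×0.0777)² = 0.00151
Total = 0.00275. Share from x = 0.00104/0.00275 = 0.378.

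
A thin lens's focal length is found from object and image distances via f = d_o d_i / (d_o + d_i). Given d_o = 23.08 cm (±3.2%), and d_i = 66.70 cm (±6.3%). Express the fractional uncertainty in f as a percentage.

∂f/∂d_o = (d_i/(d_o+d_i))² = 0.552;  ∂f/∂d_i = (d_o/(d_o+d_i))² = 0.0661
δf = √((∂f/∂d_o · δd_o)² + (∂f/∂d_i · δd_i)²) = √(0.166 + 0.0771) = 0.493 cm
f = 17.15 cm, so δf/f = 0.493/17.15 = 0.0288.

2.88%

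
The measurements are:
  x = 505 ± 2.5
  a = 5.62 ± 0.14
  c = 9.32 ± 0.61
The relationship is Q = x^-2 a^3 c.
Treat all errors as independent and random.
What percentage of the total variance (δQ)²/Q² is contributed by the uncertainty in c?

43.0%

(δQ/Q)² = (-2·δx/x)² + (3·δa/a)² + (1·δc/c)²
  x term: (-2×0.00495)² = 9.8e-05
  a term: (3×0.0249)² = 0.00559
  c term: (1×0.0655)² = 0.00428
Total = 0.00997. Share from c = 0.00428/0.00997 = 0.430.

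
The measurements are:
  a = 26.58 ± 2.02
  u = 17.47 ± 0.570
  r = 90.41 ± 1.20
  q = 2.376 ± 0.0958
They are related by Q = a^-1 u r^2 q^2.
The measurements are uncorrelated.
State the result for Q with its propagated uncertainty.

30330 ± 3590

For a monomial Q ∝ a^-1, u, r^2, q^2, fractional errors add in quadrature:
  (-1·δa/a)² = (-1×0.0760)² = 0.00578;  (1·δu/u)² = (1×0.0326)² = 0.00106;  (2·δr/r)² = (2×0.0133)² = 0.000705;  (2·δq/q)² = (2×0.0403)² = 0.00650
δQ/Q = √(0.0140) = 0.119
Q = 30330, so δQ = 0.119 × 30330 = 3590.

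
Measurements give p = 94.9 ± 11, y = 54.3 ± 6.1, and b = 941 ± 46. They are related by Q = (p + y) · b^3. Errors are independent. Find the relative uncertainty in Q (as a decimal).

0.169

Let u = p + y = 149. δu = √(δp² + δy²) = √(121 + 37.2) = 12.6, so δu/u = 0.0843.
Q is then a monomial in u, b:
δQ/Q = √((δu/u)² + (3·δb/b)²) = √(0.00711 + 0.0215) = 0.169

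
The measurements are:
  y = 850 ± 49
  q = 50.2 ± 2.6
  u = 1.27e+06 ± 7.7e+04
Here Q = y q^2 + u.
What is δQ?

2.65e+05

Let p = y·q^2 = 2.14e+06. δp/p = √((1·δy/y)² + (2·δq/q)²) = √(0.00332 + 0.0107) = 0.119, so δp = 2.54e+05.
Q = p + u: δQ = √(δp² + δu²) = √(6.45e+10 + 5.93e+09) = 2.65e+05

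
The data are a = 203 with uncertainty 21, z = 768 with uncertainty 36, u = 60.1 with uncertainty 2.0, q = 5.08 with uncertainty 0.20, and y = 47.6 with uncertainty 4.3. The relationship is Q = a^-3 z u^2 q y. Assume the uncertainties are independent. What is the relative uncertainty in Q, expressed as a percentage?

33.6%

For a monomial Q ∝ a^-3, z, u^2, q, y, fractional errors add in quadrature:
  (-3·δa/a)² = (-3×0.103)² = 0.0963;  (1·δz/z)² = (1×0.0469)² = 0.00220;  (2·δu/u)² = (2×0.0333)² = 0.00443;  (1·δq/q)² = (1×0.0394)² = 0.00155;  (1·δy/y)² = (1×0.0903)² = 0.00816
δQ/Q = √(0.113) = 0.336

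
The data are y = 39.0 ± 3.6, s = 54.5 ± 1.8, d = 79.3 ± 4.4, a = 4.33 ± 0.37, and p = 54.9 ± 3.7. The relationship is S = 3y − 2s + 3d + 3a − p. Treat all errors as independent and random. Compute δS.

17.9

Absolute uncertainties add in quadrature for a linear combination:
  (3·δy)² = 117;  (2·δs)² = 13.0;  (3·δd)² = 174;  (3·δa)² = 1.23;  (δp)² = 13.7
δS = √(319) = 17.9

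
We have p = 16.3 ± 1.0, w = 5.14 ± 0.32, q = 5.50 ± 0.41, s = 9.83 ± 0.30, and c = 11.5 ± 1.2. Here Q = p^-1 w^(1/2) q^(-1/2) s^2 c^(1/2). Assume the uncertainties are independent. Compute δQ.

Each factor contributes (exponent × relative error)² to (δQ/Q)²:
  (-1·δp/p)² = (-1×0.0613)² = 0.00376;  (½·δw/w)² = (0.5×0.0623)² = 0.000969;  (−½·δq/q)² = (-0.5×0.0745)² = 0.00139;  (2·δs/s)² = (2×0.0305)² = 0.00373;  (½·δc/c)² = (0.5×0.104)² = 0.00272
δQ/Q = √(0.0126) = 0.112
Q = 19.4, so δQ = 0.112 × 19.4 = 2.18.

2.18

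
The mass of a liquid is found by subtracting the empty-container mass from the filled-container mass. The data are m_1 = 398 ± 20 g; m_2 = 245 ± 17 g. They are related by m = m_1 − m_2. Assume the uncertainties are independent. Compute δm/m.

For a sum/difference, combine absolute errors in quadrature:
  (δm_1)² = 400;  (δm_2)² = 289
δm = √(689) = 26.2 g
m = 153 g, so δm/m = 26.2/153 = 0.172.

0.172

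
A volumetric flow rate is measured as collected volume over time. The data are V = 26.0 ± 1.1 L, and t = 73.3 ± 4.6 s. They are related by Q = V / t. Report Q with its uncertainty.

Q is a product of powers, so relative uncertainties combine in quadrature:
  (1·δV/V)² = (1×0.0423)² = 0.00179;  (-1·δt/t)² = (-1×0.0628)² = 0.00394
δQ/Q = √(0.00573) = 0.0757
Q = 0.355 L/s, so δQ = 0.0757 × 0.355 = 0.0268 L/s.

0.355 ± 0.0268 L/s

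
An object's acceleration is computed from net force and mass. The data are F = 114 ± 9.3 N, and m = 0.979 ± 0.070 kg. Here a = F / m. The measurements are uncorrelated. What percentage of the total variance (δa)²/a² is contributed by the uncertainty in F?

56.6%

(δa/a)² = (1·δF/F)² + (-1·δm/m)²
  F term: (1×0.0816)² = 0.00666
  m term: (-1×0.0715)² = 0.00511
Total = 0.0118. Share from F = 0.00666/0.0118 = 0.566.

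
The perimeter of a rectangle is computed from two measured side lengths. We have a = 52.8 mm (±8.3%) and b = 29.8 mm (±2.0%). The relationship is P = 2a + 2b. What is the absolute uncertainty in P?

8.85 mm

Each term contributes (cᵢ δxᵢ)² to (δP)²:
  (2·δa)² = 76.8;  (2·δb)² = 1.42
δP = √(78.2) = 8.85 mm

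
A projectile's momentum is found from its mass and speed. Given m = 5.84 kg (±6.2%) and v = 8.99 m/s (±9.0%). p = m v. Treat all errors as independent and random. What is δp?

5.74 kg·m/s

Each factor contributes (exponent × relative error)² to (δp/p)²:
  (1·δm/m)² = (1×0.0620)² = 0.00384;  (1·δv/v)² = (1×0.0900)² = 0.00810
δp/p = √(0.0119) = 0.109
p = 52.5 kg·m/s, so δp = 0.109 × 52.5 = 5.74 kg·m/s.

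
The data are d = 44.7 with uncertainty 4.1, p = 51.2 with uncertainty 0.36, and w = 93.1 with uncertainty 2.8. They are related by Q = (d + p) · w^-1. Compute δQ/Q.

Let u = d + p = 95.9. δu = √(δd² + δp²) = √(16.8 + 0.130) = 4.12, so δu/u = 0.0429.
Q is then a monomial in u, w:
δQ/Q = √((δu/u)² + (-1·δw/w)²) = √(0.00184 + 0.000905) = 0.0524

0.0524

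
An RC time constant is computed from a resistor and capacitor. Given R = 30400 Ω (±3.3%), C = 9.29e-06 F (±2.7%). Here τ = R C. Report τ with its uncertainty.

0.282 ± 0.0120 s

Since τ is a product/quotient, work with relative uncertainties:
  (1·δR/R)² = (1×0.0330)² = 0.00109;  (1·δC/C)² = (1×0.0270)² = 0.000729
δτ/τ = √(0.00182) = 0.0426
τ = 0.282 s, so δτ = 0.0426 × 0.282 = 0.0120 s.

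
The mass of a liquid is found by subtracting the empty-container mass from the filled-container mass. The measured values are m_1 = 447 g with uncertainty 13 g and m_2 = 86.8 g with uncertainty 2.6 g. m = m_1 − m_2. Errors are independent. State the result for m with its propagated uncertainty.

Sums and differences: (δm)² = Σ (cᵢ δxᵢ)².
  (δm_1)² = 169;  (δm_2)² = 6.76
δm = √(176) = 13.3 g
m = 360 g.

360 ± 13.3 g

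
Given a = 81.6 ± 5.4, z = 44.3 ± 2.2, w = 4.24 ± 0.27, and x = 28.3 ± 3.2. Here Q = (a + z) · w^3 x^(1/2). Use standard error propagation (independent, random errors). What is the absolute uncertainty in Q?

Let u = a + z = 126. δu = √(δa² + δz²) = √(29.2 + 4.84) = 5.83, so δu/u = 0.0463.
Q is then a monomial in u, w, x:
δQ/Q = √((δu/u)² + (3·δw/w)² + (½·δx/x)²) = √(0.00215 + 0.0365 + 0.00320) = 0.205
Q = 51100, so δQ = 0.205 × 51100 = 10400.

10400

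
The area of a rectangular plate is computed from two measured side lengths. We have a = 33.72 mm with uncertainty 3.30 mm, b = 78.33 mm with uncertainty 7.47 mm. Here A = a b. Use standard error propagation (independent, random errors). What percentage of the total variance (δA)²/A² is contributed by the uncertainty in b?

48.7%

(δA/A)² = (1·δa/a)² + (1·δb/b)²
  a term: (1×0.0979)² = 0.00958
  b term: (1×0.0954)² = 0.00909
Total = 0.0187. Share from b = 0.00909/0.0187 = 0.487.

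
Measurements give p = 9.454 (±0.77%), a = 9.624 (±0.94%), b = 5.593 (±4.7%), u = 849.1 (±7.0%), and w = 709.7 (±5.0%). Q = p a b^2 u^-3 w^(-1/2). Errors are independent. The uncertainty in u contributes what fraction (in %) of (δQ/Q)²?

82.1%

(δQ/Q)² = (1·δp/p)² + (1·δa/a)² + (2·δb/b)² + (-3·δu/u)² + (−½·δw/w)²
  p term: (1×0.00770)² = 5.93e-05
  a term: (1×0.00940)² = 8.84e-05
  b term: (2×0.0470)² = 0.00884
  u term: (-3×0.0700)² = 0.0441
  w term: (-0.5×0.0500)² = 0.000625
Total = 0.0537. Share from u = 0.0441/0.0537 = 0.821.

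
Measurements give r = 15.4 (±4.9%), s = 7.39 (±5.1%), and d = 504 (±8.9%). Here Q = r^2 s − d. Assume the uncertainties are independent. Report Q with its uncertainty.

Let p = r^2·s = 1750. δp/p = √((2·δr/r)² + (1·δs/s)²) = √(0.00960 + 0.00260) = 0.110, so δp = 194.
Q = p − d: δQ = √(δp² + δd²) = √(37500 + 2010) = 199
Q = 1250.

1250 ± 199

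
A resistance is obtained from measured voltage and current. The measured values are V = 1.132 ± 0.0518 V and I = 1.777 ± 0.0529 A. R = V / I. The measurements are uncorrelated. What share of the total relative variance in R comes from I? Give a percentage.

(δR/R)² = (1·δV/V)² + (-1·δI/I)²
  V term: (1×0.0458)² = 0.00209
  I term: (-1×0.0298)² = 0.000886
Total = 0.00298. Share from I = 0.000886/0.00298 = 0.297.

29.7%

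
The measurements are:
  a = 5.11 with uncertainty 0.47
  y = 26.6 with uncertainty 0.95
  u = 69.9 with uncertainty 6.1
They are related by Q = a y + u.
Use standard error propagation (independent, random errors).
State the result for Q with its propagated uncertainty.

206 ± 14.7

Let p = a·y = 136. δp/p = √((1·δa/a)² + (1·δy/y)²) = √(0.00846 + 0.00128) = 0.0987, so δp = 13.4.
Q = p + u: δQ = √(δp² + δu²) = √(180 + 37.2) = 14.7
Q = 206.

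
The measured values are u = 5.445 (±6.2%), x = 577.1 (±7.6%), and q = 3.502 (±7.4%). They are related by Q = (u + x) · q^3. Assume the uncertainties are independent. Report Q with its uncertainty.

Let w = u + x = 582.5. δw = √(δu² + δx²) = √(0.114 + 1920) = 43.9, so δw/w = 0.0753.
Q is then a monomial in w, q:
δQ/Q = √((δw/w)² + (3·δq/q)²) = √(0.00567 + 0.0493) = 0.234
Q = 25020, so δQ = 0.234 × 25020 = 5870.

25020 ± 5870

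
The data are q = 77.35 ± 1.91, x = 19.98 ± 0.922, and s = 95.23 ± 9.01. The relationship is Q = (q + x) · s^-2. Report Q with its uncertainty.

Let u = q + x = 97.33. δu = √(δq² + δx²) = √(3.65 + 0.850) = 2.12, so δu/u = 0.0218.
Q is then a monomial in u, s:
δQ/Q = √((δu/u)² + (-2·δs/s)²) = √(0.000475 + 0.0358) = 0.190
Q = 0.01073, so δQ = 0.190 × 0.01073 = 0.00204.

0.01073 ± 0.00204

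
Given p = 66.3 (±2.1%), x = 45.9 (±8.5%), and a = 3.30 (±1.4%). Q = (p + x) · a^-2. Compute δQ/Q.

Let u = p + x = 112. δu = √(δp² + δx²) = √(1.94 + 15.2) = 4.14, so δu/u = 0.0369.
Q is then a monomial in u, a:
δQ/Q = √((δu/u)² + (-2·δa/a)²) = √(0.00136 + 0.000784) = 0.0463

0.0463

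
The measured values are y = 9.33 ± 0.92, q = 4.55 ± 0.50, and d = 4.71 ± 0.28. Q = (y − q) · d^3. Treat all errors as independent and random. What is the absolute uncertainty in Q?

141

Let u = y − q = 4.78. δu = √(δy² + δq²) = √(0.846 + 0.250) = 1.05, so δu/u = 0.219.
Q is then a monomial in u, d:
δQ/Q = √((δu/u)² + (3·δd/d)²) = √(0.0480 + 0.0318) = 0.282
Q = 499, so δQ = 0.282 × 499 = 141.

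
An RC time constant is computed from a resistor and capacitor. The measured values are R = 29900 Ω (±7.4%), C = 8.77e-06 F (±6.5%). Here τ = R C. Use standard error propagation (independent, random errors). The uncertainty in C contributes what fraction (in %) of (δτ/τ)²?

(δτ/τ)² = (1·δR/R)² + (1·δC/C)²
  R term: (1×0.0740)² = 0.00548
  C term: (1×0.0650)² = 0.00423
Total = 0.00970. Share from C = 0.00423/0.00970 = 0.436.

43.6%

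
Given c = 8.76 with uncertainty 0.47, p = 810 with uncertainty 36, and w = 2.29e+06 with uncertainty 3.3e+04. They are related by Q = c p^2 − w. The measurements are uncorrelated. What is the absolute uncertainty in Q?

5.98e+05

Let h = c·p^2 = 5.75e+06. δh/h = √((1·δc/c)² + (2·δp/p)²) = √(0.00288 + 0.00790) = 0.104, so δh = 5.97e+05.
Q = h − w: δQ = √(δh² + δw²) = √(3.56e+11 + 1.09e+09) = 5.98e+05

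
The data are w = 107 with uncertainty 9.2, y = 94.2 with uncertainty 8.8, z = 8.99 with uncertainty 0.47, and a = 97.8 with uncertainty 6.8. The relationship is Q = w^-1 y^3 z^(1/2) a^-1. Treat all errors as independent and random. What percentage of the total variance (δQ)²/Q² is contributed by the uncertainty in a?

(δQ/Q)² = (-1·δw/w)² + (3·δy/y)² + (½·δz/z)² + (-1·δa/a)²
  w term: (-1×0.0860)² = 0.00739
  y term: (3×0.0934)² = 0.0785
  z term: (0.5×0.0523)² = 0.000683
  a term: (-1×0.0695)² = 0.00483
Total = 0.0915. Share from a = 0.00483/0.0915 = 0.0529.

5.29%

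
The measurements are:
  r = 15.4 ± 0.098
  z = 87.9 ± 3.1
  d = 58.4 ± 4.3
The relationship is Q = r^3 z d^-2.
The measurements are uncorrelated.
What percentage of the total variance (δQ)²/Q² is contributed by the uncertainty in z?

5.34%

(δQ/Q)² = (3·δr/r)² + (1·δz/z)² + (-2·δd/d)²
  r term: (3×0.00636)² = 0.000364
  z term: (1×0.0353)² = 0.00124
  d term: (-2×0.0736)² = 0.0217
Total = 0.0233. Share from z = 0.00124/0.0233 = 0.0534.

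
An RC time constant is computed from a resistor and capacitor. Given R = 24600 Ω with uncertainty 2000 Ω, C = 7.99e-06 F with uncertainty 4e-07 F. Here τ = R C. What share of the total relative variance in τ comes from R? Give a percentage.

72.5%

(δτ/τ)² = (1·δR/R)² + (1·δC/C)²
  R term: (1×0.0813)² = 0.00661
  C term: (1×0.0501)² = 0.00251
Total = 0.00912. Share from R = 0.00661/0.00912 = 0.725.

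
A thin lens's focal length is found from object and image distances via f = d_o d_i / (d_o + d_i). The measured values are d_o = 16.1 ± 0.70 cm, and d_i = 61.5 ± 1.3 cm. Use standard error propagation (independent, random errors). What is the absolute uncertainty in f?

0.443 cm

∂f/∂d_o = (d_i/(d_o+d_i))² = 0.628;  ∂f/∂d_i = (d_o/(d_o+d_i))² = 0.0430
δf = √((∂f/∂d_o · δd_o)² + (∂f/∂d_i · δd_i)²) = √(0.193 + 0.00313) = 0.443 cm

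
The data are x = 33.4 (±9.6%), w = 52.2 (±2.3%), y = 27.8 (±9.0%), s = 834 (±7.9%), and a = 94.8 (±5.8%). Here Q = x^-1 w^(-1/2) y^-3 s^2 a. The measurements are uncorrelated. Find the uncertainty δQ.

Q is a product of powers, so relative uncertainties combine in quadrature:
  (-1·δx/x)² = (-1×0.0960)² = 0.00922;  (−½·δw/w)² = (-0.5×0.0230)² = 0.000132;  (-3·δy/y)² = (-3×0.0900)² = 0.0729;  (2·δs/s)² = (2×0.0790)² = 0.0250;  (1·δa/a)² = (1×0.0580)² = 0.00336
δQ/Q = √(0.111) = 0.333
Q = 12.7, so δQ = 0.333 × 12.7 = 4.23.

4.23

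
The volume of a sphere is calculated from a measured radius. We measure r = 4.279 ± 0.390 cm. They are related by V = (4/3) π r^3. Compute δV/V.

Products/powers → add relative errors in quadrature, weighted by exponent:
  (3·δr/r)² = (3×0.0911)² = 0.0748
δV/V = √(0.0748) = 0.273

0.273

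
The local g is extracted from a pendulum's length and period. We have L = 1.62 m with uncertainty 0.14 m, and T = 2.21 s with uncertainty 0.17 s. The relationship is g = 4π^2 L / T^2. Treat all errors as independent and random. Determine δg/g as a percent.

17.6%

g is a product of powers, so relative uncertainties combine in quadrature:
  (1·δL/L)² = (1×0.0864)² = 0.00747;  (-2·δT/T)² = (-2×0.0769)² = 0.0237
δg/g = √(0.0311) = 0.176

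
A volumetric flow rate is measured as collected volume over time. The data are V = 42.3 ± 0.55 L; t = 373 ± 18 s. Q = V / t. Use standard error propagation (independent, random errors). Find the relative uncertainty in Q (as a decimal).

Relative error in a monomial: (δQ/Q)² = Σ (nᵢ · δxᵢ/xᵢ)².
  (1·δV/V)² = (1×0.0130)² = 0.000169;  (-1·δt/t)² = (-1×0.0483)² = 0.00233
δQ/Q = √(0.00250) = 0.0500

0.0500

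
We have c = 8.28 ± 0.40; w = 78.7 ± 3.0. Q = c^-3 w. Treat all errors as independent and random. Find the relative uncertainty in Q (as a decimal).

0.150

Relative error in a monomial: (δQ/Q)² = Σ (nᵢ · δxᵢ/xᵢ)².
  (-3·δc/c)² = (-3×0.0483)² = 0.0210;  (1·δw/w)² = (1×0.0381)² = 0.00145
δQ/Q = √(0.0225) = 0.150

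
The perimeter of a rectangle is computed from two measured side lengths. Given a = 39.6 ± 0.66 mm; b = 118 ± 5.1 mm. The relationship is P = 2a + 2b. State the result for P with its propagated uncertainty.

Sums and differences: (δP)² = Σ (cᵢ δxᵢ)².
  (2·δa)² = 1.74;  (2·δb)² = 104
δP = √(106) = 10.3 mm
P = 315 mm.

315 ± 10.3 mm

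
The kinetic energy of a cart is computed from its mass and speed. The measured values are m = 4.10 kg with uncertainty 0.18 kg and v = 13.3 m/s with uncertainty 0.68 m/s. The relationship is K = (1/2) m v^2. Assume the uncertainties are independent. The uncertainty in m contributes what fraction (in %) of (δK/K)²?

(δK/K)² = (1·δm/m)² + (2·δv/v)²
  m term: (1×0.0439)² = 0.00193
  v term: (2×0.0511)² = 0.0105
Total = 0.0124. Share from m = 0.00193/0.0124 = 0.156.

15.6%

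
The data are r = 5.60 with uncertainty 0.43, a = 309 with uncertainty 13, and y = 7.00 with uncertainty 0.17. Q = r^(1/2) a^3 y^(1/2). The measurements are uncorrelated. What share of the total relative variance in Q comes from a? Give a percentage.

(δQ/Q)² = (½·δr/r)² + (3·δa/a)² + (½·δy/y)²
  r term: (0.5×0.0768)² = 0.00147
  a term: (3×0.0421)² = 0.0159
  y term: (0.5×0.0243)² = 0.000147
Total = 0.0176. Share from a = 0.0159/0.0176 = 0.908.

90.8%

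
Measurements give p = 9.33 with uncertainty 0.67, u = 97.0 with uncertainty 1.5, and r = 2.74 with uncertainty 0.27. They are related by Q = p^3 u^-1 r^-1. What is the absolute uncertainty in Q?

0.725

Each factor contributes (exponent × relative error)² to (δQ/Q)²:
  (3·δp/p)² = (3×0.0718)² = 0.0464;  (-1·δu/u)² = (-1×0.0155)² = 0.000239;  (-1·δr/r)² = (-1×0.0985)² = 0.00971
δQ/Q = √(0.0564) = 0.237
Q = 3.06, so δQ = 0.237 × 3.06 = 0.725.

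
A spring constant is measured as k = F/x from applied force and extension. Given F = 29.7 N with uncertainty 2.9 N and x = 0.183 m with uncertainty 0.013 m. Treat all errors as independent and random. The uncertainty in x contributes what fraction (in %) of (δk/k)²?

34.6%

(δk/k)² = (1·δF/F)² + (-1·δx/x)²
  F term: (1×0.0976)² = 0.00953
  x term: (-1×0.0710)² = 0.00505
Total = 0.0146. Share from x = 0.00505/0.0146 = 0.346.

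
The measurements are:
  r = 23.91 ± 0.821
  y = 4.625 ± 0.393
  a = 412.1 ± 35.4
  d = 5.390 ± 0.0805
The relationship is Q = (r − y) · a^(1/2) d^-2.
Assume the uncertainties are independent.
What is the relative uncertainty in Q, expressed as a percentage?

Let u = r − y = 19.29. δu = √(δr² + δy²) = √(0.674 + 0.154) = 0.910, so δu/u = 0.0472.
Q is then a monomial in u, a, d:
δQ/Q = √((δu/u)² + (½·δa/a)² + (-2·δd/d)²) = √(0.00223 + 0.00184 + 0.000892) = 0.0705

7.05%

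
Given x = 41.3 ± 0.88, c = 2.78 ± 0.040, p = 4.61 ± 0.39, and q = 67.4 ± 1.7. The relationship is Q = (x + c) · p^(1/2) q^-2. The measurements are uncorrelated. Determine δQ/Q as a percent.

6.88%

Let u = x + c = 44.1. δu = √(δx² + δc²) = √(0.774 + 0.00160) = 0.881, so δu/u = 0.0200.
Q is then a monomial in u, p, q:
δQ/Q = √((δu/u)² + (½·δp/p)² + (-2·δq/q)²) = √(0.000399 + 0.00179 + 0.00254) = 0.0688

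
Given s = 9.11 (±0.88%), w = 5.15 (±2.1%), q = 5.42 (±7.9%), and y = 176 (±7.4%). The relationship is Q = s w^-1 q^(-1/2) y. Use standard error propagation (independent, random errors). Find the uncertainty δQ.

11.6

Since Q is a product/quotient, work with relative uncertainties:
  (1·δs/s)² = (1×0.00880)² = 7.74e-05;  (-1·δw/w)² = (-1×0.0210)² = 0.000441;  (−½·δq/q)² = (-0.5×0.0790)² = 0.00156;  (1·δy/y)² = (1×0.0740)² = 0.00548
δQ/Q = √(0.00755) = 0.0869
Q = 134, so δQ = 0.0869 × 134 = 11.6.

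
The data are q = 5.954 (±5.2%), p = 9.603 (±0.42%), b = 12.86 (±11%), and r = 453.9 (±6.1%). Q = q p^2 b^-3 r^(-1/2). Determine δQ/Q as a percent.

Since Q is a product/quotient, work with relative uncertainties:
  (1·δq/q)² = (1×0.0520)² = 0.00270;  (2·δp/p)² = (2×0.00420)² = 7.06e-05;  (-3·δb/b)² = (-3×0.110)² = 0.109;  (−½·δr/r)² = (-0.5×0.0610)² = 0.000930
δQ/Q = √(0.113) = 0.336

33.6%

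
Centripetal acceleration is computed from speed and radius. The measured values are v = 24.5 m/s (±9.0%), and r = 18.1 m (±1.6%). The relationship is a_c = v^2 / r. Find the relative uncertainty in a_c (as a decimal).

0.181

For a monomial a_c ∝ v^2, r^-1, fractional errors add in quadrature:
  (2·δv/v)² = (2×0.0900)² = 0.0324;  (-1·δr/r)² = (-1×0.0160)² = 0.000256
δa_c/a_c = √(0.0327) = 0.181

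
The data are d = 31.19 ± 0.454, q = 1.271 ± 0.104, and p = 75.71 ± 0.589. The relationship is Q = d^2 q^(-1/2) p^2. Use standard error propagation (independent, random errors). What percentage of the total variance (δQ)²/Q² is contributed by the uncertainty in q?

(δQ/Q)² = (2·δd/d)² + (−½·δq/q)² + (2·δp/p)²
  d term: (2×0.0146)² = 0.000848
  q term: (-0.5×0.0818)² = 0.00167
  p term: (2×0.00778)² = 0.000242
Total = 0.00276. Share from q = 0.00167/0.00276 = 0.606.

60.6%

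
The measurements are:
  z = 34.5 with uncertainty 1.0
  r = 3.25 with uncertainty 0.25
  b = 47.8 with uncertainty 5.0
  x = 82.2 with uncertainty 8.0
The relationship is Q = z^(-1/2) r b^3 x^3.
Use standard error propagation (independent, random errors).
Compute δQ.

1.46e+10

Products/powers → add relative errors in quadrature, weighted by exponent:
  (−½·δz/z)² = (-0.5×0.0290)² = 0.000210;  (1·δr/r)² = (1×0.0769)² = 0.00592;  (3·δb/b)² = (3×0.105)² = 0.0985;  (3·δx/x)² = (3×0.0973)² = 0.0852
δQ/Q = √(0.190) = 0.436
Q = 3.36e+10, so δQ = 0.436 × 3.36e+10 = 1.46e+10.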